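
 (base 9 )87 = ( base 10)79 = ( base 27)2p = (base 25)34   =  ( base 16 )4f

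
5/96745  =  1/19349 = 0.00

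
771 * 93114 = 71790894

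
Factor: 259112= 2^3*7^2*661^1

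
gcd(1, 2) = 1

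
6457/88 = 73 + 3/8 = 73.38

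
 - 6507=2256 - 8763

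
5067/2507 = 2 + 53/2507 = 2.02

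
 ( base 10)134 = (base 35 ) 3t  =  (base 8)206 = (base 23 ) 5j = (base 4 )2012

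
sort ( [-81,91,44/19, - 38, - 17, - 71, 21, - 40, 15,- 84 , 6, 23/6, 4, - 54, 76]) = [-84, - 81,-71, - 54, - 40, - 38,-17, 44/19, 23/6, 4,  6,15,21,76 , 91]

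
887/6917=887/6917= 0.13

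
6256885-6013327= 243558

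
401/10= 40 + 1/10= 40.10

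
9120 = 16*570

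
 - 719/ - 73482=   719/73482= 0.01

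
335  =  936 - 601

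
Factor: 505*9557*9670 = 2^1*5^2 * 19^1*101^1*503^1*967^1 = 46670175950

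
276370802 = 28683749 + 247687053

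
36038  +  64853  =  100891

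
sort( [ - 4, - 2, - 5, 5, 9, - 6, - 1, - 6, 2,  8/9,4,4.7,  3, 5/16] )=[ - 6, - 6,  -  5, - 4, - 2 , - 1,5/16, 8/9, 2, 3, 4,4.7,  5,9]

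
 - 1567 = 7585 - 9152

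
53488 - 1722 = 51766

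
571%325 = 246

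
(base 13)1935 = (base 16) eb2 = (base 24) 6ci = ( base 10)3762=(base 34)38m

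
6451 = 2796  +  3655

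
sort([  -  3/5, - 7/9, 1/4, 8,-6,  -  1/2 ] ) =[  -  6, - 7/9, - 3/5, - 1/2,1/4,  8]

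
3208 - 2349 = 859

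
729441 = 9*81049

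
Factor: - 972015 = -3^1*5^1*11^1*43^1*137^1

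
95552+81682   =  177234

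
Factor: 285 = 3^1*5^1*19^1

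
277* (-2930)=  -  811610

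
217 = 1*217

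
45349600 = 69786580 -24436980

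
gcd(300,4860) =60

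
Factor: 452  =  2^2*113^1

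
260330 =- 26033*( - 10 ) 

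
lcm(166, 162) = 13446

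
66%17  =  15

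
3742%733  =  77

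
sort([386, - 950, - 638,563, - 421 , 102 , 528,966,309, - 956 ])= [ - 956, - 950, - 638, - 421,102,309, 386,  528, 563, 966]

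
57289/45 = 1273  +  4/45 = 1273.09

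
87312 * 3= 261936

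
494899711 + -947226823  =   - 452327112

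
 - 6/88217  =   - 1 + 88211/88217= -  0.00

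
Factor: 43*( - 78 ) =-2^1*3^1 *13^1 *43^1 =-3354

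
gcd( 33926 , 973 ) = 1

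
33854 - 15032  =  18822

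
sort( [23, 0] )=[0, 23]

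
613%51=1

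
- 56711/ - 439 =129 +80/439   =  129.18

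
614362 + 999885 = 1614247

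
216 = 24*9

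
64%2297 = 64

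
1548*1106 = 1712088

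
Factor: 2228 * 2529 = 5634612 = 2^2*3^2*281^1*557^1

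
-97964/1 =-97964 = - 97964.00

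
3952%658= 4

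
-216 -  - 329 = 113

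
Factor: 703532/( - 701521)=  - 2^2*19^1*317^ ( - 1)*2213^( - 1)*9257^1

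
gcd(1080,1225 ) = 5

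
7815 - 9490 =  - 1675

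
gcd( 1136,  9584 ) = 16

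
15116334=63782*237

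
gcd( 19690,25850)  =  110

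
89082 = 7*12726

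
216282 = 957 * 226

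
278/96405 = 278/96405=0.00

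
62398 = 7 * 8914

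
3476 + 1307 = 4783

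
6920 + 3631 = 10551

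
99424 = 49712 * 2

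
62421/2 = 62421/2 = 31210.50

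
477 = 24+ 453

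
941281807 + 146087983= 1087369790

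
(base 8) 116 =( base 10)78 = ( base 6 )210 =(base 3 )2220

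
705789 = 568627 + 137162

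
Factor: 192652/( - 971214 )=-2^1*3^( - 1)*48163^1*161869^( - 1)= - 96326/485607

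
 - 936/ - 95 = 9 + 81/95 = 9.85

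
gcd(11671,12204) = 1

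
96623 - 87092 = 9531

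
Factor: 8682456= 2^3*3^1 * 361769^1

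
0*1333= 0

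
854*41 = 35014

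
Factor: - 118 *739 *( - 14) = 1220828=2^2*7^1 * 59^1 * 739^1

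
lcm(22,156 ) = 1716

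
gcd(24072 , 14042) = 2006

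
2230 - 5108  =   - 2878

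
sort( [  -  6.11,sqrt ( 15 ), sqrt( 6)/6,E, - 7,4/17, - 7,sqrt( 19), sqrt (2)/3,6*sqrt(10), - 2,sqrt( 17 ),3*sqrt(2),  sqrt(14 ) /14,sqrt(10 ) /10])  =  [ - 7, - 7, - 6.11, - 2, 4/17,sqrt (14)/14,sqrt ( 10)/10,sqrt( 6 )/6, sqrt(2)/3,E,sqrt( 15),sqrt( 17 ),3*sqrt(2 ),  sqrt (19),6*sqrt( 10 )]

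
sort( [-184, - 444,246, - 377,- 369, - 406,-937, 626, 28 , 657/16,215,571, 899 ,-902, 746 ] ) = [- 937,  -  902, - 444,  -  406, - 377, - 369, -184,28,657/16,215, 246, 571,626, 746, 899] 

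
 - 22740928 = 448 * ( - 50761 ) 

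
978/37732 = 489/18866 = 0.03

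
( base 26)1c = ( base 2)100110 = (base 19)20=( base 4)212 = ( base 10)38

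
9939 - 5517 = 4422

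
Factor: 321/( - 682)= - 2^( - 1) * 3^1*11^( - 1)*31^( - 1)*107^1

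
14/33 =14/33= 0.42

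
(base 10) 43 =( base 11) 3a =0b101011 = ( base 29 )1E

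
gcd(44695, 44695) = 44695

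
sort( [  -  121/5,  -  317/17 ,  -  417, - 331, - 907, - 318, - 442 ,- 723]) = [ - 907,- 723, - 442, - 417, - 331, - 318, - 121/5, - 317/17 ] 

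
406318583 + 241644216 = 647962799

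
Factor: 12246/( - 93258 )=-13/99 = - 3^( - 2 )*11^(  -  1) * 13^1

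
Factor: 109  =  109^1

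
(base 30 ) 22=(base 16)3E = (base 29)24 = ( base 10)62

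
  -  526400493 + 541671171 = 15270678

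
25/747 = 25/747 = 0.03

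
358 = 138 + 220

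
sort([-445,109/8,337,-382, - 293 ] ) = [  -  445, - 382, - 293 , 109/8,  337 ]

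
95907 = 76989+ 18918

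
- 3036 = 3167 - 6203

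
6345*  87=552015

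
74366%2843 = 448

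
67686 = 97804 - 30118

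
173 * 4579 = 792167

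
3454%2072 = 1382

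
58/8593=58/8593 = 0.01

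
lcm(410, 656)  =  3280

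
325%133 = 59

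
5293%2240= 813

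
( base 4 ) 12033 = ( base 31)cr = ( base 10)399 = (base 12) 293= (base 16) 18F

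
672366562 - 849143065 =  - 176776503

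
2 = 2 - 0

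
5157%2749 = 2408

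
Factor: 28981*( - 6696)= - 2^3*3^3*31^1*73^1*397^1 = - 194056776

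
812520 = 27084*30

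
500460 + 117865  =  618325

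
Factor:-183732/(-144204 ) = 251/197 = 197^( - 1)*251^1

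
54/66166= 27/33083 = 0.00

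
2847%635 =307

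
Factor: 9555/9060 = 2^ (-2)*7^2*13^1*151^( - 1 )= 637/604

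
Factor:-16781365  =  -5^1 * 3356273^1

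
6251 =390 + 5861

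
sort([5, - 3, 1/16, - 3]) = [ - 3, - 3,  1/16, 5 ]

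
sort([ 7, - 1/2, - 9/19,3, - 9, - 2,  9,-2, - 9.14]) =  [ - 9.14,- 9,-2, - 2, - 1/2, - 9/19,3,7 , 9 ]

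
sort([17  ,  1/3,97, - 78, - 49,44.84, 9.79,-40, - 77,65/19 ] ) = [  -  78, - 77,  -  49, - 40,1/3,  65/19, 9.79 , 17,44.84,97]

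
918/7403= 918/7403 = 0.12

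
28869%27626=1243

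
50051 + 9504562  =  9554613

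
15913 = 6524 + 9389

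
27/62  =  27/62= 0.44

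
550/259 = 2 + 32/259= 2.12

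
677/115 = 5 + 102/115= 5.89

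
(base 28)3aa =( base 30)2s2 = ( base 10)2642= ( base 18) 82e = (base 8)5122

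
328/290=164/145 = 1.13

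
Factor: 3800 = 2^3*5^2*19^1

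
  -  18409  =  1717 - 20126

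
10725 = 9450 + 1275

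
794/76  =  397/38 = 10.45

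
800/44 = 200/11 = 18.18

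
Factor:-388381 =-7^1 * 113^1*491^1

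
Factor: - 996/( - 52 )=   249/13 = 3^1*13^( - 1 )*83^1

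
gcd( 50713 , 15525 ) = 1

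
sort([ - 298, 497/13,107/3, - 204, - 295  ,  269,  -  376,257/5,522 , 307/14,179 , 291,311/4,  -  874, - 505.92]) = [  -  874 ,-505.92, - 376,-298, - 295,  -  204,307/14,107/3, 497/13, 257/5,311/4,179,269, 291 , 522]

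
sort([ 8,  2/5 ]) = [2/5,8 ]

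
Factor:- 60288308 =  - 2^2*15072077^1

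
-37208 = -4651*8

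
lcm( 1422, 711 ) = 1422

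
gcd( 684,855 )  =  171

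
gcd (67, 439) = 1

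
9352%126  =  28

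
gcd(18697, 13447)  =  7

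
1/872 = 1/872=0.00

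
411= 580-169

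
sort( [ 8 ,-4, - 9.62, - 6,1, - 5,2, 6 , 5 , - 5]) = [ - 9.62, - 6, - 5, -5, - 4,1, 2,5 , 6  ,  8 ] 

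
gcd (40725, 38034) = 9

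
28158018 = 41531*678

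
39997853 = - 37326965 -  - 77324818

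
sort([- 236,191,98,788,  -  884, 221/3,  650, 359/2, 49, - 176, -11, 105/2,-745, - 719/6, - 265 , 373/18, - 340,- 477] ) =[-884,-745, - 477 , - 340,  -  265, - 236, - 176, - 719/6,-11 , 373/18 , 49,  105/2,221/3, 98, 359/2, 191, 650, 788] 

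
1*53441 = 53441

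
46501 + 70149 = 116650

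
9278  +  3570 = 12848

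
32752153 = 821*39893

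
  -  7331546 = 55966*( - 131 ) 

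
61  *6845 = 417545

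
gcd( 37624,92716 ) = 4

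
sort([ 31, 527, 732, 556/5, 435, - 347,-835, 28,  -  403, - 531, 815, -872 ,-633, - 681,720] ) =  [-872, - 835, - 681,- 633, - 531,-403, - 347, 28,31 , 556/5,435,527,720,732,  815] 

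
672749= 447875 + 224874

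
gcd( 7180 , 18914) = 2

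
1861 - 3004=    - 1143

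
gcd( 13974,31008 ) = 102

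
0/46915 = 0  =  0.00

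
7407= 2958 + 4449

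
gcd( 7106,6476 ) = 2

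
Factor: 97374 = 2^1*3^1*16229^1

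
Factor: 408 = 2^3*3^1*17^1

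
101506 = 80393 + 21113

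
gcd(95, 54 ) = 1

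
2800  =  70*40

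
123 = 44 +79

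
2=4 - 2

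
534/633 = 178/211 = 0.84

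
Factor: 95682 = 2^1*3^1*37^1 * 431^1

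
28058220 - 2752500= 25305720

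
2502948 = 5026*498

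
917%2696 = 917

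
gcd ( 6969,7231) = 1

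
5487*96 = 526752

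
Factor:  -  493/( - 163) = 17^1* 29^1*163^(  -  1 )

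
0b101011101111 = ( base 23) 56G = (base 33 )2IR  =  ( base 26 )43H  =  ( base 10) 2799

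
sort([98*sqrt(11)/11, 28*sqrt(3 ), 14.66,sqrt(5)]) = [ sqrt(5 ) , 14.66, 98*sqrt( 11 )/11,  28*sqrt ( 3) ] 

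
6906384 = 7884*876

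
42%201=42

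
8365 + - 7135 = 1230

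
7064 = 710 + 6354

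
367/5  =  367/5=73.40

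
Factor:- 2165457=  - 3^1*7^2 * 14731^1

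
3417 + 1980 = 5397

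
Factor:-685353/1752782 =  -2^( - 1)*3^1 * 587^(-1 ) * 1493^( - 1 )*228451^1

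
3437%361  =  188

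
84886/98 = 42443/49 = 866.18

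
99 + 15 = 114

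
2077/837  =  2  +  13/27=2.48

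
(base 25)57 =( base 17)7d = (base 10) 132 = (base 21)66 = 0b10000100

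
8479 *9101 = 77167379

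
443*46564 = 20627852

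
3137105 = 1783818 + 1353287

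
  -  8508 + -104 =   -  8612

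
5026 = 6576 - 1550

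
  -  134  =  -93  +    -  41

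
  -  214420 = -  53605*4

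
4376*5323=23293448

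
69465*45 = 3125925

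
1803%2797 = 1803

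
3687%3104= 583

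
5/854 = 5/854= 0.01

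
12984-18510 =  - 5526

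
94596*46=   4351416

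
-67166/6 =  - 11195+2/3 = - 11194.33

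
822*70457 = 57915654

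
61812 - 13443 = 48369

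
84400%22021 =18337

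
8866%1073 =282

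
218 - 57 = 161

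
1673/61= 1673/61 = 27.43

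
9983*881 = 8795023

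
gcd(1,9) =1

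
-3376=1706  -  5082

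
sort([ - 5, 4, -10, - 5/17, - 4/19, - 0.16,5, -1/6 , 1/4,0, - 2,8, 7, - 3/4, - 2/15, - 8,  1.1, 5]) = [ - 10,-8, - 5, - 2 ,-3/4, - 5/17, - 4/19, - 1/6, - 0.16,- 2/15,  0, 1/4,1.1,4,5,5, 7,8 ] 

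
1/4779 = 1/4779 = 0.00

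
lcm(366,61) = 366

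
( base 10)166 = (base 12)11a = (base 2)10100110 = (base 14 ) bc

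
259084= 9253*28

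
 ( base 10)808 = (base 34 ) NQ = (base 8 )1450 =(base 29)RP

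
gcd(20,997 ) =1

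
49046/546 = 89 + 226/273 = 89.83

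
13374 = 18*743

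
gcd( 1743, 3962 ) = 7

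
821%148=81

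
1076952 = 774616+302336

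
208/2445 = 208/2445 = 0.09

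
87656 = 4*21914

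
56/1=56 = 56.00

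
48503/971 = 48503/971 = 49.95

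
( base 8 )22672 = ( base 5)302113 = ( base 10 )9658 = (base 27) D6J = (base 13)451c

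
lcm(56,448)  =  448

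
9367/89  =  9367/89=105.25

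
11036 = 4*2759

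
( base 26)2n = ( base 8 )113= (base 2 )1001011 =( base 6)203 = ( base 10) 75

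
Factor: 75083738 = 2^1*1481^1*25349^1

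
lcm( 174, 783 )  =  1566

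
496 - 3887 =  - 3391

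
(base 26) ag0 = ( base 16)1C08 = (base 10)7176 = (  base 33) 6JF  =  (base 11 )5434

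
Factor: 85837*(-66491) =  - 5707387967 = - 66491^1 * 85837^1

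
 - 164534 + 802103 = 637569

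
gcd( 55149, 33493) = 1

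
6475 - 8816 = -2341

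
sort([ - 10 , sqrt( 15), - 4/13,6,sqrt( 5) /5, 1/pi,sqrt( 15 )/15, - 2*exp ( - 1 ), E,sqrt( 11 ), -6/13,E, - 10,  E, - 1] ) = [ - 10 , - 10, - 1,-2*exp( - 1), - 6/13, - 4/13,sqrt (15)/15,1/pi , sqrt(5)/5, E,  E, E,sqrt(11 )  ,  sqrt(15 ),6 ]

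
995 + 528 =1523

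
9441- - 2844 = 12285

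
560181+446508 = 1006689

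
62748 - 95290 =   -  32542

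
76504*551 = 42153704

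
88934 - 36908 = 52026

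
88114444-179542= 87934902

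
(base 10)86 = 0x56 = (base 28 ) 32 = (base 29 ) 2S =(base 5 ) 321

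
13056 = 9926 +3130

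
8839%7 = 5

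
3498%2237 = 1261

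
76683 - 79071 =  - 2388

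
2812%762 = 526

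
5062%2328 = 406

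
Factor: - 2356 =- 2^2  *19^1*31^1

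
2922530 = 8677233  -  5754703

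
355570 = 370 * 961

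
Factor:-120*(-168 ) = 2^6*3^2*5^1*7^1 =20160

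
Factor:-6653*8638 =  - 2^1*7^1*617^1*6653^1  =  - 57468614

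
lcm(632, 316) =632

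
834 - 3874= - 3040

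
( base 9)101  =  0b1010010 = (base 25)37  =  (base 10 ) 82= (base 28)2q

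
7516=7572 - 56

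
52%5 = 2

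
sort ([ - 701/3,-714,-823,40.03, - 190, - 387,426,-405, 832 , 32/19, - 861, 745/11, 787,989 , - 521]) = [-861 , - 823, - 714, - 521, - 405, -387, - 701/3, - 190,32/19,40.03,  745/11, 426,787, 832,989] 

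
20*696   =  13920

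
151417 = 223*679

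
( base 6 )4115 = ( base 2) 1110001111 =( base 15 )40B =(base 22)1j9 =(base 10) 911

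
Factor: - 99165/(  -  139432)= 2^ ( - 3 )*3^1*5^1*11^1*29^( - 1)= 165/232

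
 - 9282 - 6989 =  - 16271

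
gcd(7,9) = 1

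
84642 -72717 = 11925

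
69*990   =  68310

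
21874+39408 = 61282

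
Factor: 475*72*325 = 2^3*3^2 *5^4*13^1*19^1 = 11115000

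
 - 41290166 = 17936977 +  - 59227143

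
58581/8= 58581/8 = 7322.62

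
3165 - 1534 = 1631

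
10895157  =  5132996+5762161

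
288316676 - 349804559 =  - 61487883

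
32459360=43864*740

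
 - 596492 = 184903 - 781395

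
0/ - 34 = 0/1= - 0.00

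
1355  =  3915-2560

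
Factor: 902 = 2^1*11^1*41^1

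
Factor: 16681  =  7^1*2383^1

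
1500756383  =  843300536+657455847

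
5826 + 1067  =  6893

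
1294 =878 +416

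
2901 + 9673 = 12574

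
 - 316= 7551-7867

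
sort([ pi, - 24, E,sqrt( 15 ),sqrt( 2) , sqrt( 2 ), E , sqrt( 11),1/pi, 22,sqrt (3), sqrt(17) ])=[ - 24,1/pi , sqrt(2),sqrt( 2)  ,  sqrt (3),E,  E,pi , sqrt( 11),sqrt (15), sqrt( 17), 22] 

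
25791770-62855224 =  - 37063454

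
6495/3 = 2165 = 2165.00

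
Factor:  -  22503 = - 3^1 * 13^1*577^1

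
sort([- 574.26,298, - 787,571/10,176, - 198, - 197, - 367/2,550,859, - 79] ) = [ - 787, -574.26 ,-198,  -  197, - 367/2,  -  79, 571/10,176,298,550, 859]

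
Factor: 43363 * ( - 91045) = - 5^1*103^1*131^1*139^1*421^1 = - 3947984335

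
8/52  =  2/13 = 0.15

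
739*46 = 33994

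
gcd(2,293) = 1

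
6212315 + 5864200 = 12076515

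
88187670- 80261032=7926638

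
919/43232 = 919/43232  =  0.02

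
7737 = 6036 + 1701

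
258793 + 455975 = 714768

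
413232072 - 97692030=315540042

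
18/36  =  1/2 = 0.50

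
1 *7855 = 7855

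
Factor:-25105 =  - 5^1 * 5021^1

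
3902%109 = 87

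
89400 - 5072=84328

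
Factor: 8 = 2^3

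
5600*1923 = 10768800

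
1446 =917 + 529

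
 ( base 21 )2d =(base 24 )27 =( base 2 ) 110111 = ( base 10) 55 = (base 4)313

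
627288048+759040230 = 1386328278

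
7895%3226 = 1443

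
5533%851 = 427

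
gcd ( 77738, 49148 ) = 2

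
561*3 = 1683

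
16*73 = 1168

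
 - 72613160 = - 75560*961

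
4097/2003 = 4097/2003=2.05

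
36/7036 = 9/1759 = 0.01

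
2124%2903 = 2124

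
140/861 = 20/123   =  0.16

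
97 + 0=97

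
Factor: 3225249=3^2*  223^1*1607^1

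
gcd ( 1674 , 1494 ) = 18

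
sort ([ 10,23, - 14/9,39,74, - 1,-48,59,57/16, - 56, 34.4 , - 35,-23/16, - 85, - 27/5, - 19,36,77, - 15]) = [ - 85, -56, - 48, - 35, - 19, - 15, - 27/5 ,-14/9, - 23/16,-1,  57/16,  10,23,34.4,36, 39, 59,  74, 77] 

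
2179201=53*41117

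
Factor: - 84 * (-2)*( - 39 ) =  - 2^3*3^2*7^1 * 13^1 = -6552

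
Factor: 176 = 2^4*11^1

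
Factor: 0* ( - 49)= 0^1 = 0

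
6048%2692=664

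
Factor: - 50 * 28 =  - 2^3 * 5^2*7^1= - 1400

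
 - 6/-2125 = 6/2125 = 0.00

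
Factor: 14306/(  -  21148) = -23/34 = -2^(-1 ) * 17^( - 1 )  *  23^1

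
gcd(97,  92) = 1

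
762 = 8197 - 7435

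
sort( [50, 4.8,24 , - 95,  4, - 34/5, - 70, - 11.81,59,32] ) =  [ - 95, - 70  , -11.81, - 34/5,4 , 4.8 , 24, 32,50, 59]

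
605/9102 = 605/9102 = 0.07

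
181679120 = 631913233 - 450234113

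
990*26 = 25740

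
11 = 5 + 6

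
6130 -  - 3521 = 9651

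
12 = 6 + 6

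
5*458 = 2290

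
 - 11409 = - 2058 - 9351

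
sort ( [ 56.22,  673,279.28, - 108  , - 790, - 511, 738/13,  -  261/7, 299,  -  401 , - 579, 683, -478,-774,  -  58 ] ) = [ - 790,  -  774,  -  579, - 511, - 478 , -401, - 108, - 58, - 261/7,56.22, 738/13, 279.28, 299,673 , 683 ] 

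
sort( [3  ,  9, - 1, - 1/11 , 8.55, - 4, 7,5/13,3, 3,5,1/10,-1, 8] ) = [ - 4, - 1, - 1,-1/11,1/10,5/13,3,3, 3,5,7, 8,8.55,9 ]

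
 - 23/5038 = -23/5038= - 0.00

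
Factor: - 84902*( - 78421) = 6658099742  =  2^1*7^1*17^1*659^1*42451^1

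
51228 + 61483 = 112711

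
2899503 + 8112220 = 11011723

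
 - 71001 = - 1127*63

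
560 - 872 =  - 312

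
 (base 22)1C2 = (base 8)1356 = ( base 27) 10l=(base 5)11000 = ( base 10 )750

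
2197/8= 2197/8= 274.62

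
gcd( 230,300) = 10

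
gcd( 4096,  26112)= 512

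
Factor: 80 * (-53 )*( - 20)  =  2^6*5^2*53^1  =  84800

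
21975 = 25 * 879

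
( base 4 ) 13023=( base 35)d4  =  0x1CB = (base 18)179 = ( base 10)459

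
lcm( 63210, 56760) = 2781240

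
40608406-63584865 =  - 22976459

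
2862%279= 72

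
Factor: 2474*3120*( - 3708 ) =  - 2^7 * 3^3 * 5^1*13^1*103^1*1237^1 = - 28621607040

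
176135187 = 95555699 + 80579488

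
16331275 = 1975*8269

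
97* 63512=6160664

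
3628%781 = 504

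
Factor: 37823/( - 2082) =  - 109/6 = - 2^( - 1)*3^( - 1)*109^1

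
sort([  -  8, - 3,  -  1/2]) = [ - 8, - 3  ,-1/2]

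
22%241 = 22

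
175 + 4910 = 5085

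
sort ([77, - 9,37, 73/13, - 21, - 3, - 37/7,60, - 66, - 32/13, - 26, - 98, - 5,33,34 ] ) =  [ - 98, - 66, - 26,-21,-9, - 37/7, - 5, - 3, - 32/13, 73/13 , 33,34,  37,60, 77 ]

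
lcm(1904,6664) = 13328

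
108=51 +57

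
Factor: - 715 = -5^1*11^1*13^1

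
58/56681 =58/56681 = 0.00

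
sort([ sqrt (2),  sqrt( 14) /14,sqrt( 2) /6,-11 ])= [ - 11,sqrt(2) /6, sqrt (14) /14,sqrt (2) ] 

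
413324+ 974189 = 1387513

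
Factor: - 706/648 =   -  2^( - 2)*3^( - 4)*353^1 = - 353/324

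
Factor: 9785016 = 2^3 * 3^3* 89^1 * 509^1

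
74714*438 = 32724732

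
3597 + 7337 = 10934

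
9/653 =9/653 = 0.01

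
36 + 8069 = 8105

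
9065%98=49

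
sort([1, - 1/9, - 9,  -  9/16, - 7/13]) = [ - 9, - 9/16, - 7/13, - 1/9,1 ] 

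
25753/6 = 25753/6 = 4292.17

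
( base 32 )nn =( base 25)159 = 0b1011110111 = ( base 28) r3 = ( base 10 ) 759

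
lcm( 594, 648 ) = 7128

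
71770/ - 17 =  - 71770/17 = - 4221.76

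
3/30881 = 3/30881=0.00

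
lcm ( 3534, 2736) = 84816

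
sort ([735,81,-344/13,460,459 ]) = [-344/13,81,459 , 460,735 ] 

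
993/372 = 331/124 = 2.67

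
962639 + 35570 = 998209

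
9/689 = 9/689 = 0.01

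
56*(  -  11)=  - 616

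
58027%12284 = 8891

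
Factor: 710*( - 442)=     -  313820 = - 2^2 * 5^1*13^1*17^1 * 71^1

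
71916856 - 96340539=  - 24423683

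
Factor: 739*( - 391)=-288949 = - 17^1 * 23^1*739^1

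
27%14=13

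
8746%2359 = 1669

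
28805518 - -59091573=87897091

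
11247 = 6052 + 5195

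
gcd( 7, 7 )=7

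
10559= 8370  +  2189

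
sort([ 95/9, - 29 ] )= [ - 29 , 95/9]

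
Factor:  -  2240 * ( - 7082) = 15863680 = 2^7*5^1*7^1 * 3541^1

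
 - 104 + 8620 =8516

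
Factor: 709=709^1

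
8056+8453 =16509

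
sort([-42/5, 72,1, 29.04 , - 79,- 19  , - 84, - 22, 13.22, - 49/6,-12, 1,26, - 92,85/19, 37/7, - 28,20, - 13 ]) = [ - 92, -84, - 79, - 28, - 22, - 19, - 13, - 12, - 42/5,-49/6, 1,1 , 85/19, 37/7,13.22,20, 26,29.04,  72] 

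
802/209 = 802/209= 3.84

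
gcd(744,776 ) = 8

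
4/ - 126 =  - 1 + 61/63= - 0.03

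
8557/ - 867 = -10 + 113/867= - 9.87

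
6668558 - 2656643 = 4011915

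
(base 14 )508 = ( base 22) 20K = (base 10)988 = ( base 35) S8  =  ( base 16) 3dc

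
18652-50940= - 32288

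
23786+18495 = 42281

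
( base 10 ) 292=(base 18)g4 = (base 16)124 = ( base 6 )1204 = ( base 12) 204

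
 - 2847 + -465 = -3312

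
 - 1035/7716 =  - 345/2572 = -  0.13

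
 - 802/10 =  - 81 + 4/5 = - 80.20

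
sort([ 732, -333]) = [ - 333,  732]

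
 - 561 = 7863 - 8424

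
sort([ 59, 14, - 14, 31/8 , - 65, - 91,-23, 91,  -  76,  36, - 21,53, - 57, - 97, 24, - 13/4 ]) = [ - 97, - 91, - 76,-65, - 57, - 23, - 21, - 14,  -  13/4,31/8, 14, 24 , 36, 53, 59, 91] 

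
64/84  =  16/21  =  0.76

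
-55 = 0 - 55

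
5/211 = 5/211 = 0.02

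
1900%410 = 260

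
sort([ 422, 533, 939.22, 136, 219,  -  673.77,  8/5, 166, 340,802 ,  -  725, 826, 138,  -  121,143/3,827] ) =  [ - 725, - 673.77, - 121,8/5, 143/3, 136, 138  ,  166, 219, 340, 422, 533, 802, 826, 827,939.22]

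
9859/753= 9859/753 =13.09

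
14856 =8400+6456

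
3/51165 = 1/17055= 0.00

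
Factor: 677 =677^1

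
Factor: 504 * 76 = 2^5*3^2 *7^1*19^1 = 38304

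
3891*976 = 3797616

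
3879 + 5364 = 9243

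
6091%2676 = 739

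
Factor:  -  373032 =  - 2^3*3^3 * 11^1*157^1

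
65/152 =65/152= 0.43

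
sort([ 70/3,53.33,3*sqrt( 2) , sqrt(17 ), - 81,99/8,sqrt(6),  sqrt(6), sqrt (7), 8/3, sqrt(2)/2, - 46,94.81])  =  [ - 81, - 46,sqrt(2 ) /2,sqrt( 6 ),sqrt( 6),sqrt( 7),8/3 , sqrt(17),3 * sqrt( 2 ),99/8,70/3,53.33  ,  94.81]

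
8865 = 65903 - 57038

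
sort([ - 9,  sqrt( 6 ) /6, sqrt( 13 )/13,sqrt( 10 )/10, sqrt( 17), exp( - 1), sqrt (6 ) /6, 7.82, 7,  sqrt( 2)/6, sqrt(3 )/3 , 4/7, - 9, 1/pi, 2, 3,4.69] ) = [ - 9,  -  9, sqrt(2)/6,  sqrt(13 )/13, sqrt(10 )/10, 1/pi, exp(-1) , sqrt(6)/6,sqrt(6)/6, 4/7, sqrt(3 )/3,2,  3, sqrt( 17), 4.69, 7, 7.82 ] 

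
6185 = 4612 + 1573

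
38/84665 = 38/84665 = 0.00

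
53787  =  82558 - 28771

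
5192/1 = 5192 = 5192.00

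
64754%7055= 1259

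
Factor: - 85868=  - 2^2* 21467^1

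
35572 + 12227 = 47799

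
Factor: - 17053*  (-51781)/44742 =2^ ( - 1 )*3^(-1 )*53^1*977^1*7457^( - 1)*17053^1 = 883021393/44742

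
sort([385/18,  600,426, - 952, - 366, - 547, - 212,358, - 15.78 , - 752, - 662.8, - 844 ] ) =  [-952, - 844, - 752, - 662.8, -547, - 366, - 212, - 15.78,385/18,358, 426,600 ]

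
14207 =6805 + 7402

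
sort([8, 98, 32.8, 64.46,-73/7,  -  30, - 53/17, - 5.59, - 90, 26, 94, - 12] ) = [ - 90, - 30, - 12,-73/7, - 5.59,  -  53/17, 8 , 26, 32.8, 64.46,94,98]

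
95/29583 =5/1557 = 0.00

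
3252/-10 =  - 1626/5 = - 325.20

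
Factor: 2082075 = 3^1*5^2*17^1*23^1*71^1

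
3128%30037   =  3128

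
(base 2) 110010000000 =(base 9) 4345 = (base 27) 4ae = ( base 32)340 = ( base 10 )3200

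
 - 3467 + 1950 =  - 1517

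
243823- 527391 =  - 283568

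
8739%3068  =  2603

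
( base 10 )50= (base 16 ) 32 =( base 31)1j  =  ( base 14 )38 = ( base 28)1m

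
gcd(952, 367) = 1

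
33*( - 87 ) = -2871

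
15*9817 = 147255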